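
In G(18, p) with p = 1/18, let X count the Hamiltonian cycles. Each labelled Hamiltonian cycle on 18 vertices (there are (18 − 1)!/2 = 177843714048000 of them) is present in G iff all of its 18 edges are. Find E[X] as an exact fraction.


K_18 has (18 − 1)!/2 = 177843714048000 labelled Hamiltonian cycles.
For each such Hamiltonian cycle H, let X_H = 1 if all 18 edges of H are present in G. Then P[X_H = 1] = p^{18} = (1/18)^{18} = 1/39346408075296537575424.
By linearity of expectation: E[X] = Σ_H E[X_H] = 177843714048000 · p^{18} = 177843714048000 · 1/39346408075296537575424 = 14889875/3294258113514384.
Numerically: E[X] ≈ 4.52e-09.

E[X] = 177843714048000 · (1/18)^{18} = 14889875/3294258113514384 ≈ 4.52e-09.


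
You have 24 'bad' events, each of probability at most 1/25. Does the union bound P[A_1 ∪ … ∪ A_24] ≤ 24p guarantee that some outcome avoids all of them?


Union bound: P[∪_{i=1}^{24} A_i] ≤ Σ_i P[A_i] ≤ 24·p = 24·(1/25) = 24/25.
Numerically: 24/25 ≈ 0.9600000.
Is 24/25 < 1? YES.
Since P[∪ A_i] ≤ 24/25 < 1, the complement has P[∩ A_i^c] ≥ 1 − 24/25 = 1/25 > 0, so some outcome avoids every A_i.

24·p = 24/25 ≈ 0.9600000; existence CERTIFIED by the union bound.


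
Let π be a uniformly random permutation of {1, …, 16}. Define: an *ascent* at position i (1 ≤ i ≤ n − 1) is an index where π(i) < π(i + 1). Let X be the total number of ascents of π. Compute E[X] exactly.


Write X = Σ X_I over i = 1, …, 15, with X_I the indicator of one ascent.
There are 15 indicators.
For each fixed i, the pair (π(i), π(i+1)) is a uniformly random ordered pair of distinct values from {1, …, 16}; by symmetry P[π(i) < π(i+1)] = 1/2.
By linearity: E[X] = 15 · (1/2) = (16 − 1) · (1/2) = 15/2 ≈ 7.500000.

E[X] = 15/2 = 7.500000.


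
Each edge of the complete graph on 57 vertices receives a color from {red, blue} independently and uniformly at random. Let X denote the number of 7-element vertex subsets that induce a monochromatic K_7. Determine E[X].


Let X = Σ_S X_S over the C(57, 7) = 264385836 subsets S of size 7, where X_S = 1 if the K_7 on S is monochromatic.
For a fixed S, the K_7 on S has C(7, 2) = 21 edges. P[all 21 edges red] = (1/2)^21, and likewise for blue, so P[monochromatic] = 2·(1/2)^21 = 2^{1 − 21} = 1/1048576.
Summing: E[X] = C(57, 7) · 2^{1 − 21} = 264385836 · 1/1048576 = 66096459/262144.
Numerically: E[X] ≈ 252.1380.

E[X] = C(57,7)·2^(1−C(7,2)) = 66096459/262144 ≈ 252.1380.


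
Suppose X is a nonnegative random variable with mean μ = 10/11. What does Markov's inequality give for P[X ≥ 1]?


μ = E[X] = 10/11, a = 1.
Markov: P[X ≥ 1] ≤ μ/a = (10/11)/1 = 10/11.
Numerically: ≈ 0.909.
(Since a = 1 > μ = 0.909, the bound 10/11 is < 1 and informative.)

P[X ≥ 1] ≤ 10/11 ≈ 0.909.


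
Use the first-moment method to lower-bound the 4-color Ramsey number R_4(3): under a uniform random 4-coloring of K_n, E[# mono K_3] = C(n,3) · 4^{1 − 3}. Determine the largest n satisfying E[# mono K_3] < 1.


We need C(n, 3) · 4^{1 − 3} < 1, i.e. C(n, 3) < 4^{3 − 1} = 16.
Check values of n near the boundary:
  n = 3: C(3, 3) = 1; 1 < 16? YES
  n = 4: C(4, 3) = 4; 4 < 16? YES
  n = 5: C(5, 3) = 10; 10 < 16? YES
  n = 6: C(6, 3) = 20; 20 < 16? NO
  n = 7: C(7, 3) = 35; 35 < 16? NO
  n = 8: C(8, 3) = 56; 56 < 16? NO
The largest n with C(n, 3) < 16 is n = 5 (where E[X] = 5/8 ≈ 0.6250000). Hence R_4(3) > 5, i.e. R_4(3) ≥ 6.

Largest n = 5; hence R_4(3) > 5.


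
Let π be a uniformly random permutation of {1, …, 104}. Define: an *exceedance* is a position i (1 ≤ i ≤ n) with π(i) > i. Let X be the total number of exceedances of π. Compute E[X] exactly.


Write X = Σ_{i=1}^{104} X_i, where X_i = 1_{π(i) > i}.
For each fixed i, π(i) is uniform over {1, …, 104} (marginal of a uniform permutation), so P[π(i) > i] = (n − i)/n. Summing: Σ_{i=1}^{104} (n − i)/n = (0 + 1 + … + 103)/104 = 104(104 − 1)/(2·104) = (104 − 1)/2.
Hence E[X] = Σ_{i=1}^{104} (104 − i)/104 = 103/2 ≈ 51.5000.

E[X] = 103/2 = 51.5000.


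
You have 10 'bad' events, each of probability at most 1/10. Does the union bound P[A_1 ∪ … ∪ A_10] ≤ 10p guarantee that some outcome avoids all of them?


Union bound: P[∪_{i=1}^{10} A_i] ≤ Σ_i P[A_i] ≤ 10·p = 10·(1/10) = 1.
Numerically: 1 ≈ 1.000000.
Is 1 < 1? NO.
Since the bound 1 is ≥ 1, the union bound is uninformative here; it does NOT by itself certify existence.

10·p = 1 ≈ 1.000000; existence NOT certified by the union bound.


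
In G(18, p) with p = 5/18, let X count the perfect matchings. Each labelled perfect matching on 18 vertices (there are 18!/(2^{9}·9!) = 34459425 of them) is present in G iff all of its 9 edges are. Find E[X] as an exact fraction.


K_18 has 18!/(2^{9}·9!) = 34459425 labelled perfect matchings.
For each such perfect matching H, let X_H = 1 if all 9 edges of H are present in G. Then P[X_H = 1] = p^{9} = (5/18)^{9} = 1953125/198359290368.
Summing the indicators: E[X] = Σ_H E[X_H] = 34459425 · p^{9} = 34459425 · 1953125/198359290368 = 830908203125/2448880128.
Numerically: E[X] ≈ 339.3.

E[X] = 34459425 · (5/18)^{9} = 830908203125/2448880128 ≈ 339.3.


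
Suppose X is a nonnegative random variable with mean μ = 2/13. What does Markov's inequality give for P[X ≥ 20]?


μ = E[X] = 2/13, a = 20.
Markov: P[X ≥ 20] ≤ μ/a = (2/13)/20 = 1/130.
Numerically: ≈ 0.0077.
(Since a = 20 > μ = 0.1538, the bound 1/130 is < 1 and informative.)

P[X ≥ 20] ≤ 1/130 ≈ 0.0077.


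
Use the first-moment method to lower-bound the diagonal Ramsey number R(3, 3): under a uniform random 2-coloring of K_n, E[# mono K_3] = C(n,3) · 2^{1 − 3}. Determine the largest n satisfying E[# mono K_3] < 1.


We need C(n, 3) · 2^{1 − 3} < 1, i.e. C(n, 3) < 2^{3 − 1} = 4.
Check values of n near the boundary:
  n = 3: C(3, 3) = 1; 1 < 4? YES
  n = 4: C(4, 3) = 4; 4 < 4? NO
  n = 5: C(5, 3) = 10; 10 < 4? NO
The largest n with C(n, 3) < 4 is n = 3 (where E[X] = 1/4 ≈ 0.2500000). Hence R(3, 3) > 3, i.e. R(3, 3) ≥ 4.

Largest n = 3; hence R(3, 3) > 3.


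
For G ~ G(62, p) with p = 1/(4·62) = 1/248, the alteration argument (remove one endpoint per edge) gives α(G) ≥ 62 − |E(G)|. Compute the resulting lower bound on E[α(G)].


E[|E(G)|] = C(62, 2)·p = 1891 · (1/248) = 61/8.
E[α(G)] ≥ n − E[|E(G)|] = 62 − 61/8 = 435/8.
Numerically: ≈ 54.3750.
(This is only a lower bound; the true E[α(G)] may be larger.)

E[α(G)] ≥ 435/8 ≈ 54.3750.


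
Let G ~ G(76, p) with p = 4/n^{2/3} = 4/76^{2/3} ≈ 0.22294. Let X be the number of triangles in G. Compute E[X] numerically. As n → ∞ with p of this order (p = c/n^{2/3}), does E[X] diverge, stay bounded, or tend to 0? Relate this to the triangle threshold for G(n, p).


Number of potential triangles: C(76, 3) = 70300.
Each occurs with probability p³ ≈ (0.22294)³ ≈ 1.1080332e-02.
By linearity: E[X] = C(76, 3)·p³ ≈ 70300 · 1.1080332e-02 ≈ 778.94737.
Since α = 2/3 < 1, p = c/n^{2/3} ≫ 1/n is above the triangle threshold p ~ 1/n. Asymptotically E[X] ~ (c³/6)·n^{3(1−α)} = (4³/6)·n^{1} → ∞; triangles are abundant w.h.p.

E[X] ≈ 778.94737; in regime p = Θ(1/n^{2/3}) E[X] diverges (above the triangle threshold p ~ 1/n).


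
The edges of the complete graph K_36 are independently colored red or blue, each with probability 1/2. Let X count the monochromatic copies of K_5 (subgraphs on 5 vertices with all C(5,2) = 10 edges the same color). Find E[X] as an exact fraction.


Let X = Σ_S X_S over the C(36, 5) = 376992 subsets S of size 5, where X_S = 1 if the K_5 on S is monochromatic.
For a fixed S, the K_5 on S has C(5, 2) = 10 edges. P[all 10 edges red] = (1/2)^10, and likewise for blue, so P[monochromatic] = 2·(1/2)^10 = 2^{1 − 10} = 1/512.
By linearity: E[X] = C(36, 5) · 2^{1 − 10} = 376992 · 1/512 = 11781/16.
Numerically: E[X] ≈ 736.3125.

E[X] = C(36,5)·2^(1−C(5,2)) = 11781/16 ≈ 736.3125.


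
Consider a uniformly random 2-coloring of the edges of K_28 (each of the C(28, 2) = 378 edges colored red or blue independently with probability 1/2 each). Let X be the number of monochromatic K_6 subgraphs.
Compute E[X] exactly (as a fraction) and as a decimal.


Let X = Σ_S X_S over the C(28, 6) = 376740 subsets S of size 6, where X_S = 1 if the K_6 on S is monochromatic.
For a fixed S, the K_6 on S has C(6, 2) = 15 edges. P[all 15 edges red] = (1/2)^15, and likewise for blue, so P[monochromatic] = 2·(1/2)^15 = 2^{1 − 15} = 1/16384.
By linearity of expectation: E[X] = C(28, 6) · 2^{1 − 15} = 376740 · 1/16384 = 94185/4096.
Numerically: E[X] ≈ 22.994.

E[X] = C(28,6)·2^(1−C(6,2)) = 94185/4096 ≈ 22.994.


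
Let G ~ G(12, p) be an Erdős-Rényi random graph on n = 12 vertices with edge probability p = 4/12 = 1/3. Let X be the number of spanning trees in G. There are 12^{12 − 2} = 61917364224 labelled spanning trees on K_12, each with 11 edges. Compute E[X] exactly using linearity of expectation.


K_12 has 12^{12 − 2} = 61917364224 labelled spanning trees.
For each such spanning tree H, let X_H = 1 if all 11 edges of H are present in G. Then P[X_H = 1] = p^{11} = (1/3)^{11} = 1/177147.
By linearity: E[X] = Σ_H E[X_H] = 61917364224 · p^{11} = 61917364224 · 1/177147 = 1048576/3.
Numerically: E[X] ≈ 3.5e+05.

E[X] = 61917364224 · (1/3)^{11} = 1048576/3 ≈ 3.5e+05.


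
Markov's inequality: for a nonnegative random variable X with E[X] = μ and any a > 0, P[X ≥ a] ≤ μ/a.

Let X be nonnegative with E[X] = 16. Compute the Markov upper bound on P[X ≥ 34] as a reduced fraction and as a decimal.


μ = E[X] = 16, a = 34.
Markov: P[X ≥ 34] ≤ μ/a = (16)/34 = 8/17.
Numerically: ≈ 0.4706.
(Since a = 34 > μ = 16.0000, the bound 8/17 is < 1 and informative.)

P[X ≥ 34] ≤ 8/17 ≈ 0.4706.


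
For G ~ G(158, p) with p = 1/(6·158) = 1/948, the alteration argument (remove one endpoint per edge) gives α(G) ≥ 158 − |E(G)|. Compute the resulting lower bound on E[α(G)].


E[|E(G)|] = C(158, 2)·p = 12403 · (1/948) = 157/12.
E[α(G)] ≥ n − E[|E(G)|] = 158 − 157/12 = 1739/12.
Numerically: ≈ 144.9167.
(This is only a lower bound; the true E[α(G)] may be larger.)

E[α(G)] ≥ 1739/12 ≈ 144.9167.


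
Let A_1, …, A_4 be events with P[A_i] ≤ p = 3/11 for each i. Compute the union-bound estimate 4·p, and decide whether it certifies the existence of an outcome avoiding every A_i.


Union bound: P[∪_{i=1}^{4} A_i] ≤ Σ_i P[A_i] ≤ 4·p = 4·(3/11) = 12/11.
Numerically: 12/11 ≈ 1.0909.
Is 12/11 < 1? NO.
Since the bound 12/11 is ≥ 1, the union bound is uninformative here; it does NOT by itself certify existence.

4·p = 12/11 ≈ 1.0909; existence NOT certified by the union bound.


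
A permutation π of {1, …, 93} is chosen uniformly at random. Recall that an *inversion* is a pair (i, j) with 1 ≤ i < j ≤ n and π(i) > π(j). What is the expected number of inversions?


Write X = Σ X_I over the C(93, 2) = 4278 pairs i < j, with X_I the indicator of one inversion.
There are 4278 indicators.
For each fixed pair i < j, the values π(i) and π(j) are two distinct elements of {1, …, 93} in uniformly random order; by symmetry P[π(i) > π(j)] = 1/2.
By linearity: E[X] = 4278 · (1/2) = C(93, 2) · (1/2) = 4278/2 = 2139 ≈ 2139.00000.

E[X] = 2139 = 2139.00000.


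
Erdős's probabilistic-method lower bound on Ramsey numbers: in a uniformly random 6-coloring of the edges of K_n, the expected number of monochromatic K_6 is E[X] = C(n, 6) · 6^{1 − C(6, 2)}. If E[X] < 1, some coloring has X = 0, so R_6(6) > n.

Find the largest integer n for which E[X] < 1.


We need C(n, 6) · 6^{1 − 15} < 1, i.e. C(n, 6) < 6^{15 − 1} = 78364164096.
Check values of n near the boundary:
  n = 196: C(196, 6) = 72887293024; 72887293024 < 78364164096? YES
  n = 197: C(197, 6) = 75176946208; 75176946208 < 78364164096? YES
  n = 198: C(198, 6) = 77526225777; 77526225777 < 78364164096? YES
  n = 199: C(199, 6) = 79936367511; 79936367511 < 78364164096? NO
  n = 200: C(200, 6) = 82408626300; 82408626300 < 78364164096? NO
  n = 201: C(201, 6) = 84944276340; 84944276340 < 78364164096? NO
The largest n with C(n, 6) < 78364164096 is n = 198 (where E[X] = 25842075259/26121388032 ≈ 0.9893). Hence R_6(6) > 198, i.e. R_6(6) ≥ 199.

Largest n = 198; hence R_6(6) > 198.


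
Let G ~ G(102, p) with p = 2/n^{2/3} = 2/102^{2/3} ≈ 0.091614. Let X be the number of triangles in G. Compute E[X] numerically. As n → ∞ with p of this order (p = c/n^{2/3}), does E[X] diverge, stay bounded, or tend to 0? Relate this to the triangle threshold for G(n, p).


Number of potential triangles: C(102, 3) = 171700.
Each occurs with probability p³ ≈ (0.091614)³ ≈ 7.6893502e-04.
By linearity: E[X] = C(102, 3)·p³ ≈ 171700 · 7.6893502e-04 ≈ 132.02614.
Since α = 2/3 < 1, p = c/n^{2/3} ≫ 1/n is above the triangle threshold p ~ 1/n. Asymptotically E[X] ~ (c³/6)·n^{3(1−α)} = (2³/6)·n^{1} → ∞; triangles are abundant w.h.p.

E[X] ≈ 132.02614; in regime p = Θ(1/n^{2/3}) E[X] diverges (above the triangle threshold p ~ 1/n).


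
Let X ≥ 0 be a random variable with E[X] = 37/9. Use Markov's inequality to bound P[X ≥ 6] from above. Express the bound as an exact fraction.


μ = E[X] = 37/9, a = 6.
Markov: P[X ≥ 6] ≤ μ/a = (37/9)/6 = 37/54.
Numerically: ≈ 0.6852.
(Since a = 6 > μ = 4.1111, the bound 37/54 is < 1 and informative.)

P[X ≥ 6] ≤ 37/54 ≈ 0.6852.


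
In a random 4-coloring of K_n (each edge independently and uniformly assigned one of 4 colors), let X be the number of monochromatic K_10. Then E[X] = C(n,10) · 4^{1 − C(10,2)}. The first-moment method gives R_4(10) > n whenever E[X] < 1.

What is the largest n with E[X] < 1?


We need C(n, 10) · 4^{1 − 45} < 1, i.e. C(n, 10) < 4^{45 − 1} = 309485009821345068724781056.
Check values of n near the boundary:
  n = 2017: C(2017, 10) = 300324964434452596180990448; 300324964434452596180990448 < 309485009821345068724781056? YES
  n = 2018: C(2018, 10) = 301820606687612220663963508; 301820606687612220663963508 < 309485009821345068724781056? YES
  n = 2019: C(2019, 10) = 303322949179835278009229628; 303322949179835278009229628 < 309485009821345068724781056? YES
  n = 2020: C(2020, 10) = 304832018578739931133653656; 304832018578739931133653656 < 309485009821345068724781056? YES
  n = 2021: C(2021, 10) = 306347841644770462864800616; 306347841644770462864800616 < 309485009821345068724781056? YES
  n = 2022: C(2022, 10) = 307870445231474093395937796; 307870445231474093395937796 < 309485009821345068724781056? YES
  n = 2023: C(2023, 10) = 309399856285778485315440716; 309399856285778485315440716 < 309485009821345068724781056? YES
  n = 2024: C(2024, 10) = 310936101848269937576192656; 310936101848269937576192656 < 309485009821345068724781056? NO
  n = 2025: C(2025, 10) = 312479209053472269772600560; 312479209053472269772600560 < 309485009821345068724781056? NO
  n = 2026: C(2026, 10) = 314029205130126398094885285; 314029205130126398094885285 < 309485009821345068724781056? NO
The largest n with C(n, 10) < 309485009821345068724781056 is n = 2023 (where E[X] = 77349964071444621328860179/77371252455336267181195264 ≈ 0.999725). Hence R_4(10) > 2023, i.e. R_4(10) ≥ 2024.

Largest n = 2023; hence R_4(10) > 2023.


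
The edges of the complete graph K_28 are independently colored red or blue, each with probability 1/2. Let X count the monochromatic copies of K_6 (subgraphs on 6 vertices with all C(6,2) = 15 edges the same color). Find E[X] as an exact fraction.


Let X = Σ_S X_S over the C(28, 6) = 376740 subsets S of size 6, where X_S = 1 if the K_6 on S is monochromatic.
For a fixed S, the K_6 on S has C(6, 2) = 15 edges. P[all 15 edges red] = (1/2)^15, and likewise for blue, so P[monochromatic] = 2·(1/2)^15 = 2^{1 − 15} = 1/16384.
Summing: E[X] = C(28, 6) · 2^{1 − 15} = 376740 · 1/16384 = 94185/4096.
Numerically: E[X] ≈ 22.9944.

E[X] = C(28,6)·2^(1−C(6,2)) = 94185/4096 ≈ 22.9944.


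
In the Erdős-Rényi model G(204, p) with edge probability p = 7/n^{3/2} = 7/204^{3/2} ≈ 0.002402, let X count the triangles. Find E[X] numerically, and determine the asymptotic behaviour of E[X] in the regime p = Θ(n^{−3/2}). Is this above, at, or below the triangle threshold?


Number of potential triangles: C(204, 3) = 1394204.
Each occurs with probability p³ ≈ (0.002402)³ ≈ 1.386623e-08.
By linearity: E[X] = C(204, 3)·p³ ≈ 1394204 · 1.386623e-08 ≈ 0.0193.
Since α = 3/2 > 1, p = c/n^{3/2} = o(1/n) is below the triangle threshold p ~ 1/n. Asymptotically E[X] ~ (c³/6)·n^{3(1−α)} = (7³/6)·n^{-1.5} → 0, so by Markov's inequality G has no triangles w.h.p.

E[X] ≈ 0.0193; in regime p = Θ(1/n^{3/2}) E[X] tends to 0 (below the triangle threshold p ~ 1/n).


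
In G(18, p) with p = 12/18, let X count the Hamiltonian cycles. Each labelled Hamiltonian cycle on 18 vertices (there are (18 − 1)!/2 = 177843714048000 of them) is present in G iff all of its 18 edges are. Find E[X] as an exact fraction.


K_18 has (18 − 1)!/2 = 177843714048000 labelled Hamiltonian cycles.
For each such Hamiltonian cycle H, let X_H = 1 if all 18 edges of H are present in G. Then P[X_H = 1] = p^{18} = (2/3)^{18} = 262144/387420489.
Summing the indicators: E[X] = Σ_H E[X_H] = 177843714048000 · p^{18} = 177843714048000 · 262144/387420489 = 63951526166528000/531441.
Numerically: E[X] ≈ 1.203e+11.

E[X] = 177843714048000 · (2/3)^{18} = 63951526166528000/531441 ≈ 1.203e+11.


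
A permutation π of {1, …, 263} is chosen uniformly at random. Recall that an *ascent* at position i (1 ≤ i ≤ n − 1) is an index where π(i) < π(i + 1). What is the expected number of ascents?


Write X = Σ X_I over i = 1, …, 262, with X_I the indicator of one ascent.
There are 262 indicators.
For each fixed i, the pair (π(i), π(i+1)) is a uniformly random ordered pair of distinct values from {1, …, 263}; by symmetry P[π(i) < π(i+1)] = 1/2.
By linearity: E[X] = 262 · (1/2) = (263 − 1) · (1/2) = 131 ≈ 131.000.

E[X] = 131 = 131.000.


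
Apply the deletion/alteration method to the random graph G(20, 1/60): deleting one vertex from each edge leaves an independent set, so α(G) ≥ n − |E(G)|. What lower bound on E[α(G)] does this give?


E[|E(G)|] = C(20, 2)·p = 190 · (1/60) = 19/6.
E[α(G)] ≥ n − E[|E(G)|] = 20 − 19/6 = 101/6.
Numerically: ≈ 16.8333.
(This is only a lower bound; the true E[α(G)] may be larger.)

E[α(G)] ≥ 101/6 ≈ 16.8333.


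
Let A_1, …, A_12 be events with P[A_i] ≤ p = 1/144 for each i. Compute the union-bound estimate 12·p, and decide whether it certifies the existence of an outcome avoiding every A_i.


Union bound: P[∪_{i=1}^{12} A_i] ≤ Σ_i P[A_i] ≤ 12·p = 12·(1/144) = 1/12.
Numerically: 1/12 ≈ 0.0833.
Is 1/12 < 1? YES.
Since P[∪ A_i] ≤ 1/12 < 1, the complement has P[∩ A_i^c] ≥ 1 − 1/12 = 11/12 > 0, so some outcome avoids every A_i.

12·p = 1/12 ≈ 0.0833; existence CERTIFIED by the union bound.


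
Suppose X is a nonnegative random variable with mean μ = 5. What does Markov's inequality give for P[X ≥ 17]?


μ = E[X] = 5, a = 17.
Markov: P[X ≥ 17] ≤ μ/a = (5)/17 = 5/17.
Numerically: ≈ 0.294.
(Since a = 17 > μ = 5.000, the bound 5/17 is < 1 and informative.)

P[X ≥ 17] ≤ 5/17 ≈ 0.294.


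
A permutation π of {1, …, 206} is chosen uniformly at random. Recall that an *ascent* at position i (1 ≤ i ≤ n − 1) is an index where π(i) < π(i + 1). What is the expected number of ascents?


Write X = Σ X_I over i = 1, …, 205, with X_I the indicator of one ascent.
There are 205 indicators.
For each fixed i, the pair (π(i), π(i+1)) is a uniformly random ordered pair of distinct values from {1, …, 206}; by symmetry P[π(i) < π(i+1)] = 1/2.
By linearity: E[X] = 205 · (1/2) = (206 − 1) · (1/2) = 205/2 ≈ 102.500000.

E[X] = 205/2 = 102.500000.


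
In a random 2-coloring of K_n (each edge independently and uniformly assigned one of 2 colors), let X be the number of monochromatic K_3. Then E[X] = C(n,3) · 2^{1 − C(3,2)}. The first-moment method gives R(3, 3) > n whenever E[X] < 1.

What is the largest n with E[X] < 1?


We need C(n, 3) · 2^{1 − 3} < 1, i.e. C(n, 3) < 2^{3 − 1} = 4.
Check values of n near the boundary:
  n = 3: C(3, 3) = 1; 1 < 4? YES
  n = 4: C(4, 3) = 4; 4 < 4? NO
The largest n with C(n, 3) < 4 is n = 3 (where E[X] = 1/4 ≈ 0.250000). Hence R(3, 3) > 3, i.e. R(3, 3) ≥ 4.

Largest n = 3; hence R(3, 3) > 3.


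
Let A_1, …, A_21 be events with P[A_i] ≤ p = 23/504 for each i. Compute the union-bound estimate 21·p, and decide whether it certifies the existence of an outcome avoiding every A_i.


Union bound: P[∪_{i=1}^{21} A_i] ≤ Σ_i P[A_i] ≤ 21·p = 21·(23/504) = 23/24.
Numerically: 23/24 ≈ 0.9583.
Is 23/24 < 1? YES.
Since P[∪ A_i] ≤ 23/24 < 1, the complement has P[∩ A_i^c] ≥ 1 − 23/24 = 1/24 > 0, so some outcome avoids every A_i.

21·p = 23/24 ≈ 0.9583; existence CERTIFIED by the union bound.


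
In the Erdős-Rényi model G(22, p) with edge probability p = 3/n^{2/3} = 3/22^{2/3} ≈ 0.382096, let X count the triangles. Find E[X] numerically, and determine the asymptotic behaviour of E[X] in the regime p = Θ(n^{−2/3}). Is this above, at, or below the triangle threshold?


Number of potential triangles: C(22, 3) = 1540.
Each occurs with probability p³ ≈ (0.382096)³ ≈ 5.57851240e-02.
By linearity: E[X] = C(22, 3)·p³ ≈ 1540 · 5.57851240e-02 ≈ 85.909091.
Since α = 2/3 < 1, p = c/n^{2/3} ≫ 1/n is above the triangle threshold p ~ 1/n. Asymptotically E[X] ~ (c³/6)·n^{3(1−α)} = (3³/6)·n^{1} → ∞; triangles are abundant w.h.p.

E[X] ≈ 85.909091; in regime p = Θ(1/n^{2/3}) E[X] diverges (above the triangle threshold p ~ 1/n).


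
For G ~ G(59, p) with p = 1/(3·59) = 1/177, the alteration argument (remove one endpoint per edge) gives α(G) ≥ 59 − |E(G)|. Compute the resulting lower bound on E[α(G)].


E[|E(G)|] = C(59, 2)·p = 1711 · (1/177) = 29/3.
E[α(G)] ≥ n − E[|E(G)|] = 59 − 29/3 = 148/3.
Numerically: ≈ 49.33333.
(This is only a lower bound; the true E[α(G)] may be larger.)

E[α(G)] ≥ 148/3 ≈ 49.33333.


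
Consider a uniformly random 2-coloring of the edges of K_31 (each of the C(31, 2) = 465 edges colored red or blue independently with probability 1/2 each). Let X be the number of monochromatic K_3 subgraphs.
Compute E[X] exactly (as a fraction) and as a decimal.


Let X = Σ_S X_S over the C(31, 3) = 4495 subsets S of size 3, where X_S = 1 if the K_3 on S is monochromatic.
For a fixed S, the K_3 on S has C(3, 2) = 3 edges. P[all 3 edges red] = (1/2)^3, and likewise for blue, so P[monochromatic] = 2·(1/2)^3 = 2^{1 − 3} = 1/4.
By linearity of expectation: E[X] = C(31, 3) · 2^{1 − 3} = 4495 · 1/4 = 4495/4.
Numerically: E[X] ≈ 1123.750000.

E[X] = C(31,3)·2^(1−C(3,2)) = 4495/4 ≈ 1123.750000.


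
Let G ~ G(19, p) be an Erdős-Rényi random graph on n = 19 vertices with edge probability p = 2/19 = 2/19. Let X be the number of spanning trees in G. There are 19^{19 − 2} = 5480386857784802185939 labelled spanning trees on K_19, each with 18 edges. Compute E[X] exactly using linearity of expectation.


K_19 has 19^{19 − 2} = 5480386857784802185939 labelled spanning trees.
For each such spanning tree H, let X_H = 1 if all 18 edges of H are present in G. Then P[X_H = 1] = p^{18} = (2/19)^{18} = 262144/104127350297911241532841.
By linearity: E[X] = Σ_H E[X_H] = 5480386857784802185939 · p^{18} = 5480386857784802185939 · 262144/104127350297911241532841 = 262144/19.
Numerically: E[X] ≈ 13797.

E[X] = 5480386857784802185939 · (2/19)^{18} = 262144/19 ≈ 13797.


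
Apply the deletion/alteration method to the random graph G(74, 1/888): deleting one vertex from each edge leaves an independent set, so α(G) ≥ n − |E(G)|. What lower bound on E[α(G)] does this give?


E[|E(G)|] = C(74, 2)·p = 2701 · (1/888) = 73/24.
E[α(G)] ≥ n − E[|E(G)|] = 74 − 73/24 = 1703/24.
Numerically: ≈ 70.958333.
(This is only a lower bound; the true E[α(G)] may be larger.)

E[α(G)] ≥ 1703/24 ≈ 70.958333.


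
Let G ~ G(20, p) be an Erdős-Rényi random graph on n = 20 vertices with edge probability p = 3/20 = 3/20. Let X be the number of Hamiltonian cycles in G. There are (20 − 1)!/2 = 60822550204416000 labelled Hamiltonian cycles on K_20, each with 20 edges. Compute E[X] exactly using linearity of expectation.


K_20 has (20 − 1)!/2 = 60822550204416000 labelled Hamiltonian cycles.
For each such Hamiltonian cycle H, let X_H = 1 if all 20 edges of H are present in G. Then P[X_H = 1] = p^{20} = (3/20)^{20} = 3486784401/104857600000000000000000000.
By linearity: E[X] = Σ_H E[X_H] = 60822550204416000 · p^{20} = 60822550204416000 · 3486784401/104857600000000000000000000 = 51776152168407487821/25600000000000000000.
Numerically: E[X] ≈ 2.0225.

E[X] = 60822550204416000 · (3/20)^{20} = 51776152168407487821/25600000000000000000 ≈ 2.0225.


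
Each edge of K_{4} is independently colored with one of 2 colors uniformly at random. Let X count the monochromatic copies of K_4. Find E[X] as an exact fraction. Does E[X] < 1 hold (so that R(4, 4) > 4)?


E[X] = C(4, 4) · 2^{1 − 6} = 1 · 2^{−5} = 1/32.
As a reduced fraction: E[X] = 1/32 ≈ 0.03125.
Is E[X] < 1? YES.
Since E[X] < 1, there exists a 2-coloring of K_{4} with no monochromatic K_4; hence R(4, 4) > 4.

E[X] = 1/32 ≈ 0.03125; E[X] < 1, so R(4, 4) > 4.


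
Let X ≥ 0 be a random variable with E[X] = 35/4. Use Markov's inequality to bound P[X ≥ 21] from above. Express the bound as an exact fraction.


μ = E[X] = 35/4, a = 21.
Markov: P[X ≥ 21] ≤ μ/a = (35/4)/21 = 5/12.
Numerically: ≈ 0.41667.
(Since a = 21 > μ = 8.75000, the bound 5/12 is < 1 and informative.)

P[X ≥ 21] ≤ 5/12 ≈ 0.41667.


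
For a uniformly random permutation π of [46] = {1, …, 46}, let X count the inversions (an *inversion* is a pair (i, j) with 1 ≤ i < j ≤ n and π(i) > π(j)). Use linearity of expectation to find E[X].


Write X = Σ X_I over the C(46, 2) = 1035 pairs i < j, with X_I the indicator of one inversion.
There are 1035 indicators.
For each fixed pair i < j, the values π(i) and π(j) are two distinct elements of {1, …, 46} in uniformly random order; by symmetry P[π(i) > π(j)] = 1/2.
By linearity: E[X] = 1035 · (1/2) = C(46, 2) · (1/2) = 1035/2 = 1035/2 ≈ 517.500000.

E[X] = 1035/2 = 517.500000.


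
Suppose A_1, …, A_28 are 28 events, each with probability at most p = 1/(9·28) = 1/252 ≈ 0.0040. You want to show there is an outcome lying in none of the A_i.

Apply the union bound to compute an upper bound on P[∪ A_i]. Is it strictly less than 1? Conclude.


Union bound: P[∪_{i=1}^{28} A_i] ≤ Σ_i P[A_i] ≤ 28·p = 28·(1/252) = 1/9.
Numerically: 1/9 ≈ 0.1111.
Is 1/9 < 1? YES.
Since P[∪ A_i] ≤ 1/9 < 1, the complement has P[∩ A_i^c] ≥ 1 − 1/9 = 8/9 > 0, so some outcome avoids every A_i.

28·p = 1/9 ≈ 0.1111; existence CERTIFIED by the union bound.


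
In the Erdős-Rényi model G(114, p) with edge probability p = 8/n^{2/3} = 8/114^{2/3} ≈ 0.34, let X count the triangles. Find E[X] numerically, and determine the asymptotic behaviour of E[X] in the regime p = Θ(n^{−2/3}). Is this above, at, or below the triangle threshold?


Number of potential triangles: C(114, 3) = 240464.
Each occurs with probability p³ ≈ (0.34)³ ≈ 3.93967e-02.
By linearity: E[X] = C(114, 3)·p³ ≈ 240464 · 3.93967e-02 ≈ 9473.497.
Since α = 2/3 < 1, p = c/n^{2/3} ≫ 1/n is above the triangle threshold p ~ 1/n. Asymptotically E[X] ~ (c³/6)·n^{3(1−α)} = (8³/6)·n^{1} → ∞; triangles are abundant w.h.p.

E[X] ≈ 9473.497; in regime p = Θ(1/n^{2/3}) E[X] diverges (above the triangle threshold p ~ 1/n).


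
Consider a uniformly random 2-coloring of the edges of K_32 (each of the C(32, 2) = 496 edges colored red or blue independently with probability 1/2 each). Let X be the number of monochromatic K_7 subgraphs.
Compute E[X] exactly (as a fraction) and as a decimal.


Let X = Σ_S X_S over the C(32, 7) = 3365856 subsets S of size 7, where X_S = 1 if the K_7 on S is monochromatic.
For a fixed S, the K_7 on S has C(7, 2) = 21 edges. P[all 21 edges red] = (1/2)^21, and likewise for blue, so P[monochromatic] = 2·(1/2)^21 = 2^{1 − 21} = 1/1048576.
By linearity of expectation: E[X] = C(32, 7) · 2^{1 − 21} = 3365856 · 1/1048576 = 105183/32768.
Numerically: E[X] ≈ 3.2099.

E[X] = C(32,7)·2^(1−C(7,2)) = 105183/32768 ≈ 3.2099.


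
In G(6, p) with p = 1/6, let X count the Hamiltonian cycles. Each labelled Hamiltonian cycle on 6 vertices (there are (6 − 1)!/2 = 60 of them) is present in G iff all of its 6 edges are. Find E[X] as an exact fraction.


K_6 has (6 − 1)!/2 = 60 labelled Hamiltonian cycles.
For each such Hamiltonian cycle H, let X_H = 1 if all 6 edges of H are present in G. Then P[X_H = 1] = p^{6} = (1/6)^{6} = 1/46656.
Summing the indicators: E[X] = Σ_H E[X_H] = 60 · p^{6} = 60 · 1/46656 = 5/3888.
Numerically: E[X] ≈ 0.00129.

E[X] = 60 · (1/6)^{6} = 5/3888 ≈ 0.00129.


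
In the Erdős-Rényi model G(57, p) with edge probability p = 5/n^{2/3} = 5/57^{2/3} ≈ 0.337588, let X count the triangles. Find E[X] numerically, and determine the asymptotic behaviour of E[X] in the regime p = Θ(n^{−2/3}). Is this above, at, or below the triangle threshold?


Number of potential triangles: C(57, 3) = 29260.
Each occurs with probability p³ ≈ (0.337588)³ ≈ 3.84733764e-02.
By linearity: E[X] = C(57, 3)·p³ ≈ 29260 · 3.84733764e-02 ≈ 1125.730994.
Since α = 2/3 < 1, p = c/n^{2/3} ≫ 1/n is above the triangle threshold p ~ 1/n. Asymptotically E[X] ~ (c³/6)·n^{3(1−α)} = (5³/6)·n^{1} → ∞; triangles are abundant w.h.p.

E[X] ≈ 1125.730994; in regime p = Θ(1/n^{2/3}) E[X] diverges (above the triangle threshold p ~ 1/n).


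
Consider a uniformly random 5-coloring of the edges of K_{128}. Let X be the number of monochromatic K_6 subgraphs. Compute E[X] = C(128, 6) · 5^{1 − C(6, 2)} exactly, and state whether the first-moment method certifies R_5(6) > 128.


E[X] = C(128, 6) · 5^{1 − 15} = 5423611200 · 5^{−14} = 5423611200/6103515625.
As a reduced fraction: E[X] = 216944448/244140625 ≈ 0.888604.
Is E[X] < 1? YES.
Since E[X] < 1, there exists a 5-coloring of K_{128} with no monochromatic K_6; hence R_5(6) > 128.

E[X] = 216944448/244140625 ≈ 0.888604; E[X] < 1, so R_5(6) > 128.


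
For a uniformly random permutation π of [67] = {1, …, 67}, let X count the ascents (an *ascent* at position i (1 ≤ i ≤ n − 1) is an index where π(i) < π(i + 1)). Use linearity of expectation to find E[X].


Write X = Σ X_I over i = 1, …, 66, with X_I the indicator of one ascent.
There are 66 indicators.
For each fixed i, the pair (π(i), π(i+1)) is a uniformly random ordered pair of distinct values from {1, …, 67}; by symmetry P[π(i) < π(i+1)] = 1/2.
By linearity: E[X] = 66 · (1/2) = (67 − 1) · (1/2) = 33 ≈ 33.0000.

E[X] = 33 = 33.0000.


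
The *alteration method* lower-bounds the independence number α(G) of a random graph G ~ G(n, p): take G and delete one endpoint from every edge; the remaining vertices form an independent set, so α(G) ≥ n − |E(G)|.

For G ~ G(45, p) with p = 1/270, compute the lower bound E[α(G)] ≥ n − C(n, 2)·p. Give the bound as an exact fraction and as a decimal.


E[|E(G)|] = C(45, 2)·p = 990 · (1/270) = 11/3.
E[α(G)] ≥ n − E[|E(G)|] = 45 − 11/3 = 124/3.
Numerically: ≈ 41.33333.
(This is only a lower bound; the true E[α(G)] may be larger.)

E[α(G)] ≥ 124/3 ≈ 41.33333.


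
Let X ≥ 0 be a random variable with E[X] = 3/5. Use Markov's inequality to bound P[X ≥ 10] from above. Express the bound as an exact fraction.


μ = E[X] = 3/5, a = 10.
Markov: P[X ≥ 10] ≤ μ/a = (3/5)/10 = 3/50.
Numerically: ≈ 0.06000.
(Since a = 10 > μ = 0.60000, the bound 3/50 is < 1 and informative.)

P[X ≥ 10] ≤ 3/50 ≈ 0.06000.


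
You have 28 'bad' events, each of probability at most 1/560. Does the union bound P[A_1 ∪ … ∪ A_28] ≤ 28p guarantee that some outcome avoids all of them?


Union bound: P[∪_{i=1}^{28} A_i] ≤ Σ_i P[A_i] ≤ 28·p = 28·(1/560) = 1/20.
Numerically: 1/20 ≈ 0.0500000.
Is 1/20 < 1? YES.
Since P[∪ A_i] ≤ 1/20 < 1, the complement has P[∩ A_i^c] ≥ 1 − 1/20 = 19/20 > 0, so some outcome avoids every A_i.

28·p = 1/20 ≈ 0.0500000; existence CERTIFIED by the union bound.


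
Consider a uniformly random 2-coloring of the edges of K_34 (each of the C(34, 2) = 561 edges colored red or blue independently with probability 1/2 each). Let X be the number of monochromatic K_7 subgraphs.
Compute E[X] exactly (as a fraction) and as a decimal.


Let X = Σ_S X_S over the C(34, 7) = 5379616 subsets S of size 7, where X_S = 1 if the K_7 on S is monochromatic.
For a fixed S, the K_7 on S has C(7, 2) = 21 edges. P[all 21 edges red] = (1/2)^21, and likewise for blue, so P[monochromatic] = 2·(1/2)^21 = 2^{1 − 21} = 1/1048576.
Summing: E[X] = C(34, 7) · 2^{1 − 21} = 5379616 · 1/1048576 = 168113/32768.
Numerically: E[X] ≈ 5.1304.

E[X] = C(34,7)·2^(1−C(7,2)) = 168113/32768 ≈ 5.1304.


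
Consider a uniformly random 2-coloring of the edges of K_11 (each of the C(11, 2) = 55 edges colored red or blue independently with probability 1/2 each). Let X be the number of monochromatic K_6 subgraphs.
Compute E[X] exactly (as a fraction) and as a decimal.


Let X = Σ_S X_S over the C(11, 6) = 462 subsets S of size 6, where X_S = 1 if the K_6 on S is monochromatic.
For a fixed S, the K_6 on S has C(6, 2) = 15 edges. P[all 15 edges red] = (1/2)^15, and likewise for blue, so P[monochromatic] = 2·(1/2)^15 = 2^{1 − 15} = 1/16384.
By linearity of expectation: E[X] = C(11, 6) · 2^{1 − 15} = 462 · 1/16384 = 231/8192.
Numerically: E[X] ≈ 0.028.

E[X] = C(11,6)·2^(1−C(6,2)) = 231/8192 ≈ 0.028.


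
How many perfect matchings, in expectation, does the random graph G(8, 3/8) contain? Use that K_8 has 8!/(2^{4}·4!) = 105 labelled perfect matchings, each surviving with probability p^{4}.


K_8 has 8!/(2^{4}·4!) = 105 labelled perfect matchings.
For each such perfect matching H, let X_H = 1 if all 4 edges of H are present in G. Then P[X_H = 1] = p^{4} = (3/8)^{4} = 81/4096.
Summing the indicators: E[X] = Σ_H E[X_H] = 105 · p^{4} = 105 · 81/4096 = 8505/4096.
Numerically: E[X] ≈ 2.0764.

E[X] = 105 · (3/8)^{4} = 8505/4096 ≈ 2.0764.


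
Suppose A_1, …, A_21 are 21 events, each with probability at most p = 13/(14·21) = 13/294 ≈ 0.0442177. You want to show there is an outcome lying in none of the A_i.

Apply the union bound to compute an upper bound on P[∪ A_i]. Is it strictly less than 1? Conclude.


Union bound: P[∪_{i=1}^{21} A_i] ≤ Σ_i P[A_i] ≤ 21·p = 21·(13/294) = 13/14.
Numerically: 13/14 ≈ 0.9285714.
Is 13/14 < 1? YES.
Since P[∪ A_i] ≤ 13/14 < 1, the complement has P[∩ A_i^c] ≥ 1 − 13/14 = 1/14 > 0, so some outcome avoids every A_i.

21·p = 13/14 ≈ 0.9285714; existence CERTIFIED by the union bound.


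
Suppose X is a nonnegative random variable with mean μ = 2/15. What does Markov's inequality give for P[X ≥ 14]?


μ = E[X] = 2/15, a = 14.
Markov: P[X ≥ 14] ≤ μ/a = (2/15)/14 = 1/105.
Numerically: ≈ 0.010.
(Since a = 14 > μ = 0.133, the bound 1/105 is < 1 and informative.)

P[X ≥ 14] ≤ 1/105 ≈ 0.010.


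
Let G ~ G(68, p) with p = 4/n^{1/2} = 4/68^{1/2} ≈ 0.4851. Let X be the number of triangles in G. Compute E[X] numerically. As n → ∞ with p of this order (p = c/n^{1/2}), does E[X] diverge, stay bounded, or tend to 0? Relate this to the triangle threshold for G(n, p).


Number of potential triangles: C(68, 3) = 50116.
Each occurs with probability p³ ≈ (0.4851)³ ≈ 1.141344e-01.
By linearity: E[X] = C(68, 3)·p³ ≈ 50116 · 1.141344e-01 ≈ 5719.9602.
Since α = 1/2 < 1, p = c/n^{1/2} ≫ 1/n is above the triangle threshold p ~ 1/n. Asymptotically E[X] ~ (c³/6)·n^{3(1−α)} = (4³/6)·n^{1.5} → ∞; triangles are abundant w.h.p.

E[X] ≈ 5719.9602; in regime p = Θ(1/n^{1/2}) E[X] diverges (above the triangle threshold p ~ 1/n).


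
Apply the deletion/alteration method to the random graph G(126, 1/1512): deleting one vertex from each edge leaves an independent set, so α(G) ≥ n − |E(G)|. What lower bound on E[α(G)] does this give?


E[|E(G)|] = C(126, 2)·p = 7875 · (1/1512) = 125/24.
E[α(G)] ≥ n − E[|E(G)|] = 126 − 125/24 = 2899/24.
Numerically: ≈ 120.7917.
(This is only a lower bound; the true E[α(G)] may be larger.)

E[α(G)] ≥ 2899/24 ≈ 120.7917.


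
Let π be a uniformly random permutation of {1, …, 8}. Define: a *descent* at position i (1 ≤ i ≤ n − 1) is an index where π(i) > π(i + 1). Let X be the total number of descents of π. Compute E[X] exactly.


Write X = Σ X_I over i = 1, …, 7, with X_I the indicator of one descent.
There are 7 indicators.
For each fixed i, the pair (π(i), π(i+1)) is a uniformly random ordered pair of distinct values from {1, …, 8}; by symmetry P[π(i) > π(i+1)] = 1/2.
By linearity: E[X] = 7 · (1/2) = (8 − 1) · (1/2) = 7/2 ≈ 3.50000.

E[X] = 7/2 = 3.50000.


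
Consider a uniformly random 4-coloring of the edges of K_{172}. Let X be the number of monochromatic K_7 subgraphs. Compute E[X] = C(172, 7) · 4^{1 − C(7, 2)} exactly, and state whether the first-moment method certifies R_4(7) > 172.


E[X] = C(172, 7) · 4^{1 − 21} = 780842580024 · 4^{−20} = 780842580024/1099511627776.
As a reduced fraction: E[X] = 97605322503/137438953472 ≈ 0.7102.
Is E[X] < 1? YES.
Since E[X] < 1, there exists a 4-coloring of K_{172} with no monochromatic K_7; hence R_4(7) > 172.

E[X] = 97605322503/137438953472 ≈ 0.7102; E[X] < 1, so R_4(7) > 172.


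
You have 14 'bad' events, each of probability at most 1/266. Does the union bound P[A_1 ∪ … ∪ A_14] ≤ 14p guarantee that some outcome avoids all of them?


Union bound: P[∪_{i=1}^{14} A_i] ≤ Σ_i P[A_i] ≤ 14·p = 14·(1/266) = 1/19.
Numerically: 1/19 ≈ 0.052632.
Is 1/19 < 1? YES.
Since P[∪ A_i] ≤ 1/19 < 1, the complement has P[∩ A_i^c] ≥ 1 − 1/19 = 18/19 > 0, so some outcome avoids every A_i.

14·p = 1/19 ≈ 0.052632; existence CERTIFIED by the union bound.


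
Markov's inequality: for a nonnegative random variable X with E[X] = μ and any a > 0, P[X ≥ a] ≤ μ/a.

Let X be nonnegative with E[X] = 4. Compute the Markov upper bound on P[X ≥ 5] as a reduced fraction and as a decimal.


μ = E[X] = 4, a = 5.
Markov: P[X ≥ 5] ≤ μ/a = (4)/5 = 4/5.
Numerically: ≈ 0.800.
(Since a = 5 > μ = 4.000, the bound 4/5 is < 1 and informative.)

P[X ≥ 5] ≤ 4/5 ≈ 0.800.


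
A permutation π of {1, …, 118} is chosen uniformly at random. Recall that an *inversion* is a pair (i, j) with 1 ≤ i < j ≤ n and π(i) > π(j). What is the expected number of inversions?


Write X = Σ X_I over the C(118, 2) = 6903 pairs i < j, with X_I the indicator of one inversion.
There are 6903 indicators.
For each fixed pair i < j, the values π(i) and π(j) are two distinct elements of {1, …, 118} in uniformly random order; by symmetry P[π(i) > π(j)] = 1/2.
By linearity: E[X] = 6903 · (1/2) = C(118, 2) · (1/2) = 6903/2 = 6903/2 ≈ 3451.5000.

E[X] = 6903/2 = 3451.5000.


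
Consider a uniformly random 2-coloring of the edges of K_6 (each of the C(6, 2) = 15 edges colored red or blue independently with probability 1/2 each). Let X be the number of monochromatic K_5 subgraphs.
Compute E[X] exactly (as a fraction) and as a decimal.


Let X = Σ_S X_S over the C(6, 5) = 6 subsets S of size 5, where X_S = 1 if the K_5 on S is monochromatic.
For a fixed S, the K_5 on S has C(5, 2) = 10 edges. P[all 10 edges red] = (1/2)^10, and likewise for blue, so P[monochromatic] = 2·(1/2)^10 = 2^{1 − 10} = 1/512.
By linearity: E[X] = C(6, 5) · 2^{1 − 10} = 6 · 1/512 = 3/256.
Numerically: E[X] ≈ 0.012.

E[X] = C(6,5)·2^(1−C(5,2)) = 3/256 ≈ 0.012.


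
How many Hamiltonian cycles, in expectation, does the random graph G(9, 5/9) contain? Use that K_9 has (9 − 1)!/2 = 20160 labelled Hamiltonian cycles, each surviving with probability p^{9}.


K_9 has (9 − 1)!/2 = 20160 labelled Hamiltonian cycles.
For each such Hamiltonian cycle H, let X_H = 1 if all 9 edges of H are present in G. Then P[X_H = 1] = p^{9} = (5/9)^{9} = 1953125/387420489.
By linearity of expectation: E[X] = Σ_H E[X_H] = 20160 · p^{9} = 20160 · 1953125/387420489 = 4375000000/43046721.
Numerically: E[X] ≈ 101.63.

E[X] = 20160 · (5/9)^{9} = 4375000000/43046721 ≈ 101.63.
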